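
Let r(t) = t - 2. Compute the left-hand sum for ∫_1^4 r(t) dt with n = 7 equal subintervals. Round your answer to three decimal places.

Δt = (4 − 1)/7 = 3/7.
Left endpoints: 1, 10/7, 13/7, 16/7, 19/7, 22/7, 25/7.
r(1) = -1, r(10/7) = -4/7, r(13/7) = -1/7, r(16/7) = 2/7, r(19/7) = 5/7, r(22/7) = 8/7, r(25/7) = 11/7.
Sum = Δt · [r(1) + r(10/7) + r(13/7) + ...].
Sum ≈ 0.857.

0.857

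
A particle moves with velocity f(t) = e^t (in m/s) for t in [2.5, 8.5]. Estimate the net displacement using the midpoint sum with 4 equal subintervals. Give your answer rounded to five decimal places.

Δt = (8.5 − 2.5)/4 = 1.5.
Midpoints: 3.25, 4.75, 6.25, 7.75.
f(3.25) ≈ 25.79034, f(4.75) ≈ 115.58428, f(6.25) ≈ 518.01282, f(7.75) ≈ 2321.57241.
Sum = Δt · [f(3.25) + f(4.75) + f(6.25) + f(7.75)].
Sum ≈ 4471.43980.

4471.43980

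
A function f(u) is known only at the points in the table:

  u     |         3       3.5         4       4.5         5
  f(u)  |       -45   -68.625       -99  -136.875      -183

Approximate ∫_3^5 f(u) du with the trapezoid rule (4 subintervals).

Δu = 0.5.
T_4 = (0.5/2)·[(-45) + 2·(-68.625) + 2·(-99) + 2·(-136.875) + (-183)] = -209.25.

-209.25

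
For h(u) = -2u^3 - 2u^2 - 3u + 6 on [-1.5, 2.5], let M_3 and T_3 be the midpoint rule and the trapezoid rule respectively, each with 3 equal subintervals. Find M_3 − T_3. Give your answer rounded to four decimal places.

M_3 ≈ -8.703704.
T_3 ≈ -17.592593.
M_3 − T_3 ≈ 8.8889.

8.8889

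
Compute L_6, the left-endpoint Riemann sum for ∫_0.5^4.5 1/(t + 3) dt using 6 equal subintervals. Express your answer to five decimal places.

Δt = (4.5 − 0.5)/6 = 2/3.
Left endpoints: 0.5, 7/6, 11/6, 2.5, 19/6, 23/6.
f(0.5) = 2/7, f(7/6) = 0.24, f(11/6) = 6/29, f(2.5) = 2/11, f(19/6) = 6/37, f(23/6) = 6/41.
Sum = Δt · [f(0.5) + f(7/6) + f(11/6) + ...].
Sum ≈ 0.81529.

0.81529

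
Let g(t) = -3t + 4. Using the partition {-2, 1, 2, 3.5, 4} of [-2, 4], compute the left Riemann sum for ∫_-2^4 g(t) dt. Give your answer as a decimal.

Subinterval widths: 3, 1, 1.5, 0.5.
Left endpoints: -2, 1, 2, 3.5.
g(-2) = 10, g(1) = 1, g(2) = -2, g(3.5) = -6.5.
Sum = Σ Δt_i · g(t_i).
Sum = 24.75.

24.75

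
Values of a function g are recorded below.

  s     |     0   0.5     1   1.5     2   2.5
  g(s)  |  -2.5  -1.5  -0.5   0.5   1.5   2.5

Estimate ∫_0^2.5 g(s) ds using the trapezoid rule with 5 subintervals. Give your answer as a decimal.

Δs = 0.5.
T_5 = (0.5/2)·[(-2.5) + 2·(-1.5) + 2·(-0.5) + 2·0.5 + 2·1.5 + 2.5] = 0.

0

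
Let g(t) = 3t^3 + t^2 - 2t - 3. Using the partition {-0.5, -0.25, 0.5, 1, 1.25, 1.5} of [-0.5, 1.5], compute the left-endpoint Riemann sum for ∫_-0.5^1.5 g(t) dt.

-3.8515625

Subinterval widths: 0.25, 0.75, 0.5, 0.25, 0.25.
Left endpoints: -0.5, -0.25, 0.5, 1, 1.25.
g(-0.5) = -2.125, g(-0.25) = -2.484375, g(0.5) = -3.375, g(1) = -1, g(1.25) = 1.921875.
Sum = Σ Δt_i · g(t_i).
Sum = -3.8515625.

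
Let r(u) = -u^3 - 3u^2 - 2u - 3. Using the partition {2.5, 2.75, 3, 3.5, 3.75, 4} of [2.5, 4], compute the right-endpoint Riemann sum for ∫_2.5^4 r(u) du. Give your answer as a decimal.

-130.6640625

Subinterval widths: 0.25, 0.25, 0.5, 0.25, 0.25.
Right endpoints: 2.75, 3, 3.5, 3.75, 4.
r(2.75) = -51.984375, r(3) = -63, r(3.5) = -89.625, r(3.75) = -105.421875, r(4) = -123.
Sum = Σ Δu_i · r(u_i).
Sum = -130.6640625.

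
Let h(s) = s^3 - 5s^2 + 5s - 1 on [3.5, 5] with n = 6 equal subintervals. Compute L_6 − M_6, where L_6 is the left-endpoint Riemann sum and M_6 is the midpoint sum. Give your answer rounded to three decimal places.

L_6 = 9.12109375.
M_6 ≈ 12.17383.
L_6 − M_6 ≈ -3.053.

-3.053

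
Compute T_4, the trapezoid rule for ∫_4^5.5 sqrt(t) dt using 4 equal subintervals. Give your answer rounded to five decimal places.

3.26533

Δt = (5.5 − 4)/4 = 0.375.
f(4) ≈ 2.00000, f(4.375) ≈ 2.09165, f(4.75) ≈ 2.17945, f(5.125) ≈ 2.26385, f(5.5) ≈ 2.34521.
T_4 = (Δt/2)·[f(t_0) + 2f(t_1) + 2f(t_2) + 2f(t_3) + f(t_4)].
Sum ≈ 3.26533.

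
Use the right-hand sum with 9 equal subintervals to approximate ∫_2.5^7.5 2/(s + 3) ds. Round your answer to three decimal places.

Δs = (7.5 − 2.5)/9 = 5/9.
Right endpoints: 55/18, 65/18, 25/6, 85/18, 95/18, 35/6, 115/18, 125/18, 7.5.
f(55/18) = 36/109, f(65/18) = 36/119, f(25/6) = 12/43, f(85/18) = 36/139, f(95/18) = 36/149, f(35/6) = 12/53, f(115/18) = 36/169, f(125/18) = 36/179, f(7.5) = 4/21.
Sum = Δs · [f(55/18) + f(65/18) + f(25/6) + ...].
Sum ≈ 1.246.

1.246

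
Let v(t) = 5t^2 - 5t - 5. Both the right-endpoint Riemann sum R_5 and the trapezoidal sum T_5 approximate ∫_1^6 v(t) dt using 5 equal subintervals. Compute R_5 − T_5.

75

R_5 = 325.
T_5 = 250.
R_5 − T_5 = 75.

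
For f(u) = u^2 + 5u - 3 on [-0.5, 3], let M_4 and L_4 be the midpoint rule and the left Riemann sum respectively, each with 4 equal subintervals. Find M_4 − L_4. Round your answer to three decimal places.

M_4 ≈ 20.19336.
L_4 = 9.37890625.
M_4 − L_4 ≈ 10.814.

10.814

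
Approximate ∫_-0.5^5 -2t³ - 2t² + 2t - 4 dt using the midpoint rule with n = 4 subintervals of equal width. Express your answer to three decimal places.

Δt = (5 − (-0.5))/4 = 1.375.
Midpoints: 0.1875, 1.5625, 2.9375, 4.3125.
f(0.1875) = -7595/2048, f(1.5625) = -27417/2048, f(2.9375) = -135327/2048, f(4.3125) = -395213/2048.
Sum = Δt · [f(0.1875) + f(1.5625) + f(2.9375) + f(4.3125)].
Sum ≈ -379.704.

-379.704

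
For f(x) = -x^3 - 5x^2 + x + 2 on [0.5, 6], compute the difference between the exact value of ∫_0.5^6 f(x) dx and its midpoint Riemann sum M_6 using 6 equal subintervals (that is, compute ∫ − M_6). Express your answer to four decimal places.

Exact integral: ∫_0.5^6 f(x) dx ≈ -654.901042.
M_6 ≈ -649.220414.
Error ≈ -654.901042 − (-649.220414) ≈ -5.6806.

-5.6806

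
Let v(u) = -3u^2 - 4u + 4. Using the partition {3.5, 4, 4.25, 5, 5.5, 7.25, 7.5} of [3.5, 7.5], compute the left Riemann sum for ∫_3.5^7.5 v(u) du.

-370.25

Subinterval widths: 0.5, 0.25, 0.75, 0.5, 1.75, 0.25.
Left endpoints: 3.5, 4, 4.25, 5, 5.5, 7.25.
v(3.5) = -46.75, v(4) = -60, v(4.25) = -67.1875, v(5) = -91, v(5.5) = -108.75, v(7.25) = -182.6875.
Sum = Σ Δu_i · v(u_i).
Sum = -370.25.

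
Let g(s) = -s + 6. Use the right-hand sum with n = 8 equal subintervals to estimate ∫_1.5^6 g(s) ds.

Δs = (6 − 1.5)/8 = 0.5625.
Right endpoints: 2.0625, 2.625, 3.1875, 3.75, 4.3125, 4.875, 5.4375, 6.
g(2.0625) = 3.9375, g(2.625) = 3.375, g(3.1875) = 2.8125, g(3.75) = 2.25, g(4.3125) = 1.6875, g(4.875) = 1.125, g(5.4375) = 0.5625, g(6) = 0.
Sum = Δs · [g(2.0625) + g(2.625) + g(3.1875) + ...].
Sum = 8.859375.

8.859375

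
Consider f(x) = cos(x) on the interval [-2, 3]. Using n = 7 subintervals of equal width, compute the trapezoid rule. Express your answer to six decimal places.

Δx = (3 − (-2))/7 = 5/7.
f(-2) ≈ -0.416147, f(-9/7) ≈ 0.281236, f(-4/7) ≈ 0.841129, f(1/7) ≈ 0.989813, f(6/7) ≈ 0.654600, f(11/7) ≈ -0.000632, f(16/7) ≈ -0.655555, f(3) ≈ -0.989992.
T_7 = (Δx/2)·[f(x_0) + 2f(x_1) + ... + 2f(x_{6}) + f(x_7)].
Sum ≈ 1.005372.

1.005372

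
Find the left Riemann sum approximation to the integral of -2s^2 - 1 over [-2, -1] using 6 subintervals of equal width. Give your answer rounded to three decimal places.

-6.176

Δs = (-1 − (-2))/6 = 1/6.
Left endpoints: -2, -11/6, -5/3, -1.5, -4/3, -7/6.
f(-2) = -9, f(-11/6) = -139/18, f(-5/3) = -59/9, f(-1.5) = -5.5, f(-4/3) = -41/9, f(-7/6) = -67/18.
Sum = Δs · [f(-2) + f(-11/6) + f(-5/3) + ...].
Sum ≈ -6.176.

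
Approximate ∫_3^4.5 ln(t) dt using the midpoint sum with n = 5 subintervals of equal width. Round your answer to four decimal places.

1.9729

Δt = (4.5 − 3)/5 = 0.3.
Midpoints: 3.15, 3.45, 3.75, 4.05, 4.35.
f(3.15) ≈ 1.1474, f(3.45) ≈ 1.2384, f(3.75) ≈ 1.3218, f(4.05) ≈ 1.3987, f(4.35) ≈ 1.4702.
Sum = Δt · [f(3.15) + f(3.45) + f(3.75) + f(4.05) + f(4.35)].
Sum ≈ 1.9729.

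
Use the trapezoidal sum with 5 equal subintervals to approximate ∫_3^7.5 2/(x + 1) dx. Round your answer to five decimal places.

Δx = (7.5 − 3)/5 = 0.9.
f(3) = 0.5, f(3.9) = 20/49, f(4.8) = 10/29, f(5.7) = 20/67, f(6.6) = 5/19, f(7.5) = 4/17.
T_5 = (Δx/2)·[f(x_0) + 2f(x_1) + ... + 2f(x_{4}) + f(x_5)].
Sum ≈ 1.51407.

1.51407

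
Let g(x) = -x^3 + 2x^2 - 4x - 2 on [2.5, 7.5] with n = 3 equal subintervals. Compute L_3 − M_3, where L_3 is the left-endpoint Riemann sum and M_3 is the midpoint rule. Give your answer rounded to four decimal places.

226.7361

L_3 ≈ -378.634259.
M_3 ≈ -605.370370.
L_3 − M_3 ≈ 226.7361.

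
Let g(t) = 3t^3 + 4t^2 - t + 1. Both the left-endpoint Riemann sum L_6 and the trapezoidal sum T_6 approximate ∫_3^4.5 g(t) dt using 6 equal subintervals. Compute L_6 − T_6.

L_6 = 299.27734375.
T_6 = 328.76171875.
L_6 − T_6 = -29.484375.

-29.484375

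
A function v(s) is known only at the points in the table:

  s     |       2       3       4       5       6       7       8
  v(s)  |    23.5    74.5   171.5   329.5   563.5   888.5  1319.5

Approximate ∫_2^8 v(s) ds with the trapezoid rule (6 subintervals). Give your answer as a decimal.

Δs = 1.
T_6 = (1/2)·[23.5 + 2·74.5 + 2·171.5 + 2·329.5 + 2·563.5 + 2·888.5 + 1319.5] = 2699.

2699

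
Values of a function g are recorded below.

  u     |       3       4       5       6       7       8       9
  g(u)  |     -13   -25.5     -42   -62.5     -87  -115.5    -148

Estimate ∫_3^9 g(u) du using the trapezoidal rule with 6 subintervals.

-413

Δu = 1.
T_6 = (1/2)·[(-13) + 2·(-25.5) + 2·(-42) + 2·(-62.5) + 2·(-87) + 2·(-115.5) + (-148)] = -413.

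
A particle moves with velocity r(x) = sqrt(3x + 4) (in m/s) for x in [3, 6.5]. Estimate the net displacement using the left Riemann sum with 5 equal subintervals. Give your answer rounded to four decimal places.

Δx = (6.5 − 3)/5 = 0.7.
Left endpoints: 3, 3.7, 4.4, 5.1, 5.8.
r(3) ≈ 3.6056, r(3.7) ≈ 3.8859, r(4.4) ≈ 4.1473, r(5.1) ≈ 4.3932, r(5.8) ≈ 4.6260.
Sum = Δx · [r(3) + r(3.7) + r(4.4) + r(5.1) + r(5.8)].
Sum ≈ 14.4605.

14.4605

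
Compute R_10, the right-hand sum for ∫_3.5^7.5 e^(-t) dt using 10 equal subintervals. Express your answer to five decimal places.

0.02411

Δt = (7.5 − 3.5)/10 = 0.4.
Right endpoints: 3.9, 4.3, 4.7, 5.1, 5.5, 5.9, 6.3, 6.7, 7.1, 7.5.
f(3.9) ≈ 0.02024, f(4.3) ≈ 0.01357, f(4.7) ≈ 0.00910, f(5.1) ≈ 0.00610, f(5.5) ≈ 0.00409, f(5.9) ≈ 0.00274, f(6.3) ≈ 0.00184, f(6.7) ≈ 0.00123, f(7.1) ≈ 0.00083, f(7.5) ≈ 0.00055.
Sum = Δt · [f(3.9) + f(4.3) + f(4.7) + ...].
Sum ≈ 0.02411.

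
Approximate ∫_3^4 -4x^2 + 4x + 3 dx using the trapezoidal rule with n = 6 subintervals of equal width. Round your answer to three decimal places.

Δx = (4 − 3)/6 = 1/6.
f(3) = -21, f(19/6) = -220/9, f(10/3) = -253/9, f(3.5) = -32, f(11/3) = -325/9, f(23/6) = -364/9, f(4) = -45.
T_6 = (Δx/2)·[f(x_0) + 2f(x_1) + ... + 2f(x_{5}) + f(x_6)].
Sum ≈ -32.352.

-32.352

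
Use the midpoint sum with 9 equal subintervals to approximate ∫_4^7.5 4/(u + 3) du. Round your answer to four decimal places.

Δu = (7.5 − 4)/9 = 7/18.
Midpoints: 151/36, 55/12, 179/36, 193/36, 5.75, 221/36, 235/36, 83/12, 263/36.
f(151/36) = 144/259, f(55/12) = 48/91, f(179/36) = 144/287, f(193/36) = 144/301, f(5.75) = 16/35, f(221/36) = 144/329, f(235/36) = 144/343, f(83/12) = 48/119, f(263/36) = 144/371.
Sum = Δu · [f(151/36) + f(55/12) + f(179/36) + ...].
Sum ≈ 1.6216.

1.6216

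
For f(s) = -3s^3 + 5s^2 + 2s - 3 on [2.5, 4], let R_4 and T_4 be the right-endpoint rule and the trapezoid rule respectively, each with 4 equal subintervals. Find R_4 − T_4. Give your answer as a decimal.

R_4 ≈ -95.18847656.
T_4 ≈ -77.68066406.
R_4 − T_4 = -17.5078125.

-17.5078125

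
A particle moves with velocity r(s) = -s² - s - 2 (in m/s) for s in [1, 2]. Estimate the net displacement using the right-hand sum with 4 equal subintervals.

-6.34375

Δs = (2 − 1)/4 = 0.25.
Right endpoints: 1.25, 1.5, 1.75, 2.
r(1.25) = -4.8125, r(1.5) = -5.75, r(1.75) = -6.8125, r(2) = -8.
Sum = Δs · [r(1.25) + r(1.5) + r(1.75) + r(2)].
Sum = -6.34375.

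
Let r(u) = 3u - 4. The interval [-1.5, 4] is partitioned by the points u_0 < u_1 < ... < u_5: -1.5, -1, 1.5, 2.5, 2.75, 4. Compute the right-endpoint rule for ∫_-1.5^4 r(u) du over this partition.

12.3125

Subinterval widths: 0.5, 2.5, 1, 0.25, 1.25.
Right endpoints: -1, 1.5, 2.5, 2.75, 4.
r(-1) = -7, r(1.5) = 0.5, r(2.5) = 3.5, r(2.75) = 4.25, r(4) = 8.
Sum = Σ Δu_i · r(u_i).
Sum = 12.3125.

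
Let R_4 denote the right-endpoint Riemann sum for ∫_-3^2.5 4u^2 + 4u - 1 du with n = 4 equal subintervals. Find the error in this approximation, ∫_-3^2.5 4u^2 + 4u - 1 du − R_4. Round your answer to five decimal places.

-14.49479

Exact integral: ∫_-3^2.5 f(u) du ≈ 45.8333333.
R_4 = 60.328125.
Error ≈ 45.8333333 − 60.328125 ≈ -14.49479.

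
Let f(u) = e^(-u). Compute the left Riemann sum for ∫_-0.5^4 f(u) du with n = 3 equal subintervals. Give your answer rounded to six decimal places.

Δu = (4 − (-0.5))/3 = 1.5.
Left endpoints: -0.5, 1, 2.5.
f(-0.5) ≈ 1.648721, f(1) ≈ 0.367879, f(2.5) ≈ 0.082085.
Sum = Δu · [f(-0.5) + f(1) + f(2.5)].
Sum ≈ 3.148029.

3.148029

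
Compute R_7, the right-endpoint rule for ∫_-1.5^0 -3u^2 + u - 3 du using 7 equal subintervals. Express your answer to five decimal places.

Δu = (0 − (-1.5))/7 = 3/14.
Right endpoints: -9/7, -15/14, -6/7, -9/14, -3/7, -3/14, 0.
f(-9/7) = -453/49, f(-15/14) = -1473/196, f(-6/7) = -297/49, f(-9/14) = -957/196, f(-3/7) = -195/49, f(-3/14) = -657/196, f(0) = -3.
Sum = Δu · [f(-9/7) + f(-15/14) + f(-6/7) + ...].
Sum ≈ -8.15051.

-8.15051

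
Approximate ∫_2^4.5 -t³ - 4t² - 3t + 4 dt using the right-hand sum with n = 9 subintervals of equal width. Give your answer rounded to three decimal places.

Δt = (4.5 − 2)/9 = 5/18.
Right endpoints: 41/18, 23/9, 17/6, 28/9, 61/18, 11/3, 71/18, 38/9, 4.5.
f(41/18) = -206477/5832, f(23/9) = -33884/729, f(17/6) = -12821/216, f(28/9) = -54064/729, f(61/18) = -530857/5832, f(11/3) = -2972/27, f(71/18) = -766547/5832, f(38/9) = -113174/729, f(4.5) = -181.625.
Sum = Δt · [f(41/18) + f(23/9) + f(17/6) + ...].
Sum ≈ -245.781.

-245.781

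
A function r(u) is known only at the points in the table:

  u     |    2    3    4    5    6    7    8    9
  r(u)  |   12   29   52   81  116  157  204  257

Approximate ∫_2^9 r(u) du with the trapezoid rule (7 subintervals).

Δu = 1.
T_7 = (1/2)·[12 + 2·29 + 2·52 + 2·81 + 2·116 + 2·157 + 2·204 + 257] = 773.5.

773.5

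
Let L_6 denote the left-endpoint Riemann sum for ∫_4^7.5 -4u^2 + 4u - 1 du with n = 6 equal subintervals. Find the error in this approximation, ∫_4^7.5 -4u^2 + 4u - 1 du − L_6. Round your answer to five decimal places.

-42.08102

Exact integral: ∫_4^7.5 f(u) du ≈ -400.1666667.
L_6 ≈ -358.0856481.
Error ≈ -400.1666667 − (-358.0856481) ≈ -42.08102.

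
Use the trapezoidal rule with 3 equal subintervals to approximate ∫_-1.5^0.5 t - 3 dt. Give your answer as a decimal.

-7

Δt = (0.5 − (-1.5))/3 = 2/3.
f(-1.5) = -4.5, f(-5/6) = -23/6, f(-1/6) = -19/6, f(0.5) = -2.5.
T_3 = (Δt/2)·[f(t_0) + 2f(t_1) + 2f(t_2) + f(t_3)].
Sum = -7.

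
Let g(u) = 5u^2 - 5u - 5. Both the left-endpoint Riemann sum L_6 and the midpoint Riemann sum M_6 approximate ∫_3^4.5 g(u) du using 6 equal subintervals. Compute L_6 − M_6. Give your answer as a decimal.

L_6 = 65.234375.
M_6 = 71.2109375.
L_6 − M_6 = -5.9765625.

-5.9765625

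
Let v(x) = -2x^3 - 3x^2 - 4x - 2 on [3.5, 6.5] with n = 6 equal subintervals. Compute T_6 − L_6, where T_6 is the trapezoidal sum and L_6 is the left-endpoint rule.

-141.375

T_6 = -1119.375.
L_6 = -978.
T_6 − L_6 = -141.375.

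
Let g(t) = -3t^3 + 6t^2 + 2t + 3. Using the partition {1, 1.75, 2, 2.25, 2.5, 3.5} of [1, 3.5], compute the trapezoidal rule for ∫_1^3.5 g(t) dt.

Subinterval widths: 0.75, 0.25, 0.25, 0.25, 1.
g(1) = 8, g(1.75) = 8.796875, g(2) = 7, g(2.25) = 3.703125, g(2.5) = -1.375, g(3.5) = -45.125.
On each subinterval the trapezoid contributes (Δt_i/2)·[g(t_{i-1}) + g(t_i)].
Sum = -13.34765625.

-13.34765625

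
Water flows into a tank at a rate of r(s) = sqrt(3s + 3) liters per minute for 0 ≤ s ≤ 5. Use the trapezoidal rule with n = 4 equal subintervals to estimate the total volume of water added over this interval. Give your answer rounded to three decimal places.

15.751

Δs = (5 − 0)/4 = 1.25.
r(0) ≈ 1.732, r(1.25) ≈ 2.598, r(2.5) ≈ 3.240, r(3.75) ≈ 3.775, r(5) ≈ 4.243.
T_4 = (Δs/2)·[r(s_0) + 2r(s_1) + 2r(s_2) + 2r(s_3) + r(s_4)].
Sum ≈ 15.751.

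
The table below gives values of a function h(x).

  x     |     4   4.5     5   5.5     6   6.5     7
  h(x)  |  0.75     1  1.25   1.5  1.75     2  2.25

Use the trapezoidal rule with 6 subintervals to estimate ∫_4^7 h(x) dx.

4.5

Δx = 0.5.
T_6 = (0.5/2)·[0.75 + 2·1 + 2·1.25 + 2·1.5 + 2·1.75 + 2·2 + 2.25] = 4.5.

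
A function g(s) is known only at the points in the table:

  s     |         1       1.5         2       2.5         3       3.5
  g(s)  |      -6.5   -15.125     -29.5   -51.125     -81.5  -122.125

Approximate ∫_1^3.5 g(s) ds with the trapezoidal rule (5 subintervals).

-120.78125

Δs = 0.5.
T_5 = (0.5/2)·[(-6.5) + 2·(-15.125) + 2·(-29.5) + 2·(-51.125) + 2·(-81.5) + (-122.125)] = -120.78125.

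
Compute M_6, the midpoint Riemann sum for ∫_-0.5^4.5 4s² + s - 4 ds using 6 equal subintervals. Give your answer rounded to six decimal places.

110.509259

Δs = (4.5 − (-0.5))/6 = 5/6.
Midpoints: -1/12, 0.75, 19/12, 29/12, 3.25, 49/12.
f(-1/12) = -73/18, f(0.75) = -1, f(19/12) = 137/18, f(29/12) = 196/9, f(3.25) = 41.5, f(49/12) = 601/9.
Sum = Δs · [f(-1/12) + f(0.75) + f(19/12) + ...].
Sum ≈ 110.509259.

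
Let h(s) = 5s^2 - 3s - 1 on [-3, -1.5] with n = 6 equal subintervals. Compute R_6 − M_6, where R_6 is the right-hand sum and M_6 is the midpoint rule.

R_6 = 43.296875.
M_6 = 47.9609375.
R_6 − M_6 = -4.6640625.

-4.6640625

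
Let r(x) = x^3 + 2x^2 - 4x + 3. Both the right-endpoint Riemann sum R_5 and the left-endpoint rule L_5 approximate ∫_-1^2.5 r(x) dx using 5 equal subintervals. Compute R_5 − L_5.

9.1875

R_5 = 26.4075.
L_5 = 17.22.
R_5 − L_5 = 9.1875.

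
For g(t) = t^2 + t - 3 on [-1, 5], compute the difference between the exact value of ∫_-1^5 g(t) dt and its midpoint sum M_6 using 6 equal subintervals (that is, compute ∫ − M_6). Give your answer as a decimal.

Exact integral: ∫_-1^5 g(t) dt = 36.
M_6 = 35.5.
Error = 36 − 35.5 = 0.5.

0.5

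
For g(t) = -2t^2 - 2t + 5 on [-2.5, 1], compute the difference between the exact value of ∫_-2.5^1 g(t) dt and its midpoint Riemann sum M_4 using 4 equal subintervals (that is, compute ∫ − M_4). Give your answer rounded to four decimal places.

Exact integral: ∫_-2.5^1 g(t) dt ≈ 11.666667.
M_4 = 12.11328125.
Error ≈ 11.666667 − 12.11328125 ≈ -0.4466.

-0.4466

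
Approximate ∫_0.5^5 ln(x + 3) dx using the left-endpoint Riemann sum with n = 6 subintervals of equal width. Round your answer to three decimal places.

Δx = (5 − 0.5)/6 = 0.75.
Left endpoints: 0.5, 1.25, 2, 2.75, 3.5, 4.25.
f(0.5) ≈ 1.253, f(1.25) ≈ 1.447, f(2) ≈ 1.609, f(2.75) ≈ 1.749, f(3.5) ≈ 1.872, f(4.25) ≈ 1.981.
Sum = Δx · [f(0.5) + f(1.25) + f(2) + ...].
Sum ≈ 7.433.

7.433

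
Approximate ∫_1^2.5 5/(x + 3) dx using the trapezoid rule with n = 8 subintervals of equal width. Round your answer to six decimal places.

Δx = (2.5 − 1)/8 = 0.1875.
f(1) = 1.25, f(1.1875) = 80/67, f(1.375) = 8/7, f(1.5625) = 80/73, f(1.75) = 20/19, f(1.9375) = 80/79, f(2.125) = 40/41, f(2.3125) = 16/17, f(2.5) = 10/11.
T_8 = (Δx/2)·[f(x_0) + 2f(x_1) + ... + 2f(x_{7}) + f(x_8)].
Sum ≈ 1.592700.

1.592700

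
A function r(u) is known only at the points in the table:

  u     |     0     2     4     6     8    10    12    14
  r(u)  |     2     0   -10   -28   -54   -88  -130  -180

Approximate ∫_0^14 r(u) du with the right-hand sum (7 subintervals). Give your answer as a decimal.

-980

Δu = 2.
Sum = 2·[0 + (-10) + (-28) + (-54) + (-88) + (-130) + (-180)] = -980.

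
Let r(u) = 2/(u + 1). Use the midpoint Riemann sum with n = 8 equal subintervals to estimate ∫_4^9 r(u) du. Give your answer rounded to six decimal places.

1.385321

Δu = (9 − 4)/8 = 0.625.
Midpoints: 4.3125, 4.9375, 5.5625, 6.1875, 6.8125, 7.4375, 8.0625, 8.6875.
r(4.3125) = 32/85, r(4.9375) = 32/95, r(5.5625) = 32/105, r(6.1875) = 32/115, r(6.8125) = 0.256, r(7.4375) = 32/135, r(8.0625) = 32/145, r(8.6875) = 32/155.
Sum = Δu · [r(4.3125) + r(4.9375) + r(5.5625) + ...].
Sum ≈ 1.385321.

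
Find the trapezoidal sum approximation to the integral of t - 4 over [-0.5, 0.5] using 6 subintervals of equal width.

Δt = (0.5 − (-0.5))/6 = 1/6.
f(-0.5) = -4.5, f(-1/3) = -13/3, f(-1/6) = -25/6, f(0) = -4, f(1/6) = -23/6, f(1/3) = -11/3, f(0.5) = -3.5.
T_6 = (Δt/2)·[f(t_0) + 2f(t_1) + ... + 2f(t_{5}) + f(t_6)].
Sum = -4.

-4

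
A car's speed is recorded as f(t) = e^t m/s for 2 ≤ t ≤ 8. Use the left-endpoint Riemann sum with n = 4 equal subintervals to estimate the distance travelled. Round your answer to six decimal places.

Δt = (8 − 2)/4 = 1.5.
Left endpoints: 2, 3.5, 5, 6.5.
f(2) ≈ 7.389056, f(3.5) ≈ 33.115452, f(5) ≈ 148.413159, f(6.5) ≈ 665.141633.
Sum = Δt · [f(2) + f(3.5) + f(5) + f(6.5)].
Sum ≈ 1281.088950.

1281.088950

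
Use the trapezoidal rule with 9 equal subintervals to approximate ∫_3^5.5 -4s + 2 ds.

-37.5

Δs = (5.5 − 3)/9 = 5/18.
f(3) = -10, f(59/18) = -100/9, f(32/9) = -110/9, f(23/6) = -40/3, f(37/9) = -130/9, f(79/18) = -140/9, f(14/3) = -50/3, f(89/18) = -160/9, f(47/9) = -170/9, f(5.5) = -20.
T_9 = (Δs/2)·[f(s_0) + 2f(s_1) + ... + 2f(s_{8}) + f(s_9)].
Sum = -37.5.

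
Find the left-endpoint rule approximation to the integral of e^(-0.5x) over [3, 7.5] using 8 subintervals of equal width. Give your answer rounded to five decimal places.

Δx = (7.5 − 3)/8 = 0.5625.
Left endpoints: 3, 3.5625, 4.125, 4.6875, 5.25, 5.8125, 6.375, 6.9375.
f(3) ≈ 0.22313, f(3.5625) ≈ 0.16843, f(4.125) ≈ 0.12714, f(4.6875) ≈ 0.09597, f(5.25) ≈ 0.07244, f(5.8125) ≈ 0.05468, f(6.375) ≈ 0.04127, f(6.9375) ≈ 0.03116.
Sum = Δx · [f(3) + f(3.5625) + f(4.125) + ...].
Sum ≈ 0.45799.

0.45799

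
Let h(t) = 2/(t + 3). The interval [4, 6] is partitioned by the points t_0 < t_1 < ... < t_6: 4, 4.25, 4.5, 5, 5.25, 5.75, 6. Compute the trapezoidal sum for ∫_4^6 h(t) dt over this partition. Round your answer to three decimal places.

0.503

Subinterval widths: 0.25, 0.25, 0.5, 0.25, 0.5, 0.25.
h(4) = 2/7, h(4.25) = 8/29, h(4.5) = 4/15, h(5) = 0.25, h(5.25) = 8/33, h(5.75) = 8/35, h(6) = 2/9.
On each subinterval the trapezoid contributes (Δt_i/2)·[h(t_{i-1}) + h(t_i)].
Sum ≈ 0.503.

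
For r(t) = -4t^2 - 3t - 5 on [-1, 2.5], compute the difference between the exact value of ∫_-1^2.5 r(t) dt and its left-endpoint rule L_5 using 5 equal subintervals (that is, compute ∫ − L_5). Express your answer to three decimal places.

-9.882

Exact integral: ∫_-1^2.5 r(t) dt ≈ -47.54167.
L_5 = -37.66.
Error ≈ -47.54167 − (-37.66) ≈ -9.882.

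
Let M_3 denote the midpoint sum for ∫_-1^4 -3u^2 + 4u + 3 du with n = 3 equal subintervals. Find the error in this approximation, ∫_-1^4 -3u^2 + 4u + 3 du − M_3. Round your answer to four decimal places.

-3.4722

Exact integral: ∫_-1^4 f(u) du = -20.
M_3 ≈ -16.527778.
Error ≈ -20 − (-16.527778) ≈ -3.4722.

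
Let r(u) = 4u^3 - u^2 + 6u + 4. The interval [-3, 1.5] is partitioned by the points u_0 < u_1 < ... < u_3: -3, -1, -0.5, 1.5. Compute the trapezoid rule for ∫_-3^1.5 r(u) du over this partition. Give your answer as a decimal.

Subinterval widths: 2, 0.5, 2.
r(-3) = -131, r(-1) = -7, r(-0.5) = 0.25, r(1.5) = 24.25.
On each subinterval the trapezoid contributes (Δu_i/2)·[r(u_{i-1}) + r(u_i)].
Sum = -115.1875.

-115.1875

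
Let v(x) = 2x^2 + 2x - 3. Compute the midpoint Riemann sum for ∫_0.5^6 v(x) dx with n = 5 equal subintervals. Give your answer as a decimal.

Δx = (6 − 0.5)/5 = 1.1.
Midpoints: 1.05, 2.15, 3.25, 4.35, 5.45.
v(1.05) = 1.305, v(2.15) = 10.545, v(3.25) = 24.625, v(4.35) = 43.545, v(5.45) = 67.305.
Sum = Δx · [v(1.05) + v(2.15) + v(3.25) + v(4.35) + v(5.45)].
Sum = 162.0575.

162.0575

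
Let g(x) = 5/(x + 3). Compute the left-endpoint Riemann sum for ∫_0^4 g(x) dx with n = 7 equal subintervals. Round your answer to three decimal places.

Δx = (4 − 0)/7 = 4/7.
Left endpoints: 0, 4/7, 8/7, 12/7, 16/7, 20/7, 24/7.
g(0) = 5/3, g(4/7) = 1.4, g(8/7) = 35/29, g(12/7) = 35/33, g(16/7) = 35/37, g(20/7) = 35/41, g(24/7) = 7/9.
Sum = Δx · [g(0) + g(4/7) + g(8/7) + ...].
Sum ≈ 4.521.

4.521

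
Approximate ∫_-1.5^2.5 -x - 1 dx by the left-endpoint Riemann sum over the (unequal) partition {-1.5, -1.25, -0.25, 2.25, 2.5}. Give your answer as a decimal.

Subinterval widths: 0.25, 1, 2.5, 0.25.
Left endpoints: -1.5, -1.25, -0.25, 2.25.
f(-1.5) = 0.5, f(-1.25) = 0.25, f(-0.25) = -0.75, f(2.25) = -3.25.
Sum = Σ Δx_i · f(x_i).
Sum = -2.3125.

-2.3125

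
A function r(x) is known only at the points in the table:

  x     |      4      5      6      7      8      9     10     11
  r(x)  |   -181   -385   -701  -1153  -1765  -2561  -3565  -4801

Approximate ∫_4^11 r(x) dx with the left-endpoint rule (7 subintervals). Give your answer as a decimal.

-10311

Δx = 1.
Sum = 1·[(-181) + (-385) + (-701) + (-1153) + (-1765) + (-2561) + (-3565)] = -10311.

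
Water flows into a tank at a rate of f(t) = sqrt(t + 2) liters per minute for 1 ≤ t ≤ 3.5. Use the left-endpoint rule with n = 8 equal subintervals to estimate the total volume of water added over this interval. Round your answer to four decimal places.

Δt = (3.5 − 1)/8 = 0.3125.
Left endpoints: 1, 1.3125, 1.625, 1.9375, 2.25, 2.5625, 2.875, 3.1875.
f(1) ≈ 1.7321, f(1.3125) ≈ 1.8200, f(1.625) ≈ 1.9039, f(1.9375) ≈ 1.9843, f(2.25) ≈ 2.0616, f(2.5625) ≈ 2.1360, f(2.875) ≈ 2.2079, f(3.1875) ≈ 2.2776.
Sum = Δt · [f(1) + f(1.3125) + f(1.625) + ...].
Sum ≈ 5.0386.

5.0386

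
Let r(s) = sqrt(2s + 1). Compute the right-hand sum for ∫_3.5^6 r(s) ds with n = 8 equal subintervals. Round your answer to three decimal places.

8.202

Δs = (6 − 3.5)/8 = 0.3125.
Right endpoints: 3.8125, 4.125, 4.4375, 4.75, 5.0625, 5.375, 5.6875, 6.
r(3.8125) ≈ 2.937, r(4.125) ≈ 3.041, r(4.4375) ≈ 3.142, r(4.75) ≈ 3.240, r(5.0625) ≈ 3.335, r(5.375) ≈ 3.428, r(5.6875) ≈ 3.518, r(6) ≈ 3.606.
Sum = Δs · [r(3.8125) + r(4.125) + r(4.4375) + ...].
Sum ≈ 8.202.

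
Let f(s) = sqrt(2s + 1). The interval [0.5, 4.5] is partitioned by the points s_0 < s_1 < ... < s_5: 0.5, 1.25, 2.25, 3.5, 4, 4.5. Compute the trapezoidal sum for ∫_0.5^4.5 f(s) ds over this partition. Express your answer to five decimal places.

Subinterval widths: 0.75, 1, 1.25, 0.5, 0.5.
f(0.5) ≈ 1.41421, f(1.25) ≈ 1.87083, f(2.25) ≈ 2.34521, f(3.5) ≈ 2.82843, f(4) ≈ 3.00000, f(4.5) ≈ 3.16228.
On each subinterval the trapezoid contributes (Δs_i/2)·[f(s_{i-1}) + f(s_i)].
Sum ≈ 9.57111.

9.57111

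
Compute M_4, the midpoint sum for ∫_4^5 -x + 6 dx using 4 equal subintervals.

Δx = (5 − 4)/4 = 0.25.
Midpoints: 4.125, 4.375, 4.625, 4.875.
f(4.125) = 1.875, f(4.375) = 1.625, f(4.625) = 1.375, f(4.875) = 1.125.
Sum = Δx · [f(4.125) + f(4.375) + f(4.625) + f(4.875)].
Sum = 1.5.

1.5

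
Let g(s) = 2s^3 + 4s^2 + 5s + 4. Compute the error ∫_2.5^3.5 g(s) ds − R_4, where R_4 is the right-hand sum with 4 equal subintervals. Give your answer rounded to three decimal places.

-10.667

Exact integral: ∫_2.5^3.5 g(s) ds ≈ 110.83333.
R_4 = 121.5.
Error ≈ 110.83333 − 121.5 ≈ -10.667.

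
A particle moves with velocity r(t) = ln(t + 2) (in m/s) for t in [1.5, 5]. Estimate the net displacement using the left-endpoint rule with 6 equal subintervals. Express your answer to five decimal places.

5.53049

Δt = (5 − 1.5)/6 = 7/12.
Left endpoints: 1.5, 25/12, 8/3, 3.25, 23/6, 53/12.
r(1.5) ≈ 1.25276, r(25/12) ≈ 1.40691, r(8/3) ≈ 1.54045, r(3.25) ≈ 1.65823, r(23/6) ≈ 1.76359, r(53/12) ≈ 1.85890.
Sum = Δt · [r(1.5) + r(25/12) + r(8/3) + ...].
Sum ≈ 5.53049.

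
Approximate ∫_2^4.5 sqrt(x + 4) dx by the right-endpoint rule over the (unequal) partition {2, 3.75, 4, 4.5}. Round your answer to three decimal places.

7.037

Subinterval widths: 1.75, 0.25, 0.5.
Right endpoints: 3.75, 4, 4.5.
f(3.75) ≈ 2.784, f(4) ≈ 2.828, f(4.5) ≈ 2.915.
Sum = Σ Δx_i · f(x_i).
Sum ≈ 7.037.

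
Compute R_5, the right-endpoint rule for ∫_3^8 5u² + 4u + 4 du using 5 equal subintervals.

Δu = (8 − 3)/5 = 1.
Right endpoints: 4, 5, 6, 7, 8.
f(4) = 100, f(5) = 149, f(6) = 208, f(7) = 277, f(8) = 356.
Sum = Δu · [f(4) + f(5) + f(6) + f(7) + f(8)].
Sum = 1090.

1090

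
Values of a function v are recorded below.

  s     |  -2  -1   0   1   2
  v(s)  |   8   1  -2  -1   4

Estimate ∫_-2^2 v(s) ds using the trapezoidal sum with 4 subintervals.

Δs = 1.
T_4 = (1/2)·[8 + 2·1 + 2·(-2) + 2·(-1) + 4] = 4.

4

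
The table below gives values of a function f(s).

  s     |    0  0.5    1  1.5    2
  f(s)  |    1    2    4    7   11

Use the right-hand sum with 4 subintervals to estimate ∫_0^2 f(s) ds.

Δs = 0.5.
Sum = 0.5·[2 + 4 + 7 + 11] = 12.

12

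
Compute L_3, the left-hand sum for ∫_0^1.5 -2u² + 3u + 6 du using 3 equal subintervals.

Δu = (1.5 − 0)/3 = 0.5.
Left endpoints: 0, 0.5, 1.
f(0) = 6, f(0.5) = 7, f(1) = 7.
Sum = Δu · [f(0) + f(0.5) + f(1)].
Sum = 10.

10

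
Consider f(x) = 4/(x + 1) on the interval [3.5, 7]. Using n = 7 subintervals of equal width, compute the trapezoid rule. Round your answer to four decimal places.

Δx = (7 − 3.5)/7 = 0.5.
f(3.5) = 8/9, f(4) = 0.8, f(4.5) = 8/11, f(5) = 2/3, f(5.5) = 8/13, f(6) = 4/7, f(6.5) = 8/15, f(7) = 0.5.
T_7 = (Δx/2)·[f(x_0) + 2f(x_1) + ... + 2f(x_{6}) + f(x_7)].
Sum ≈ 2.3043.

2.3043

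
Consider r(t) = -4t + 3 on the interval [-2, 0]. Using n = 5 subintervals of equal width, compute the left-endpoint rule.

Δt = (0 − (-2))/5 = 0.4.
Left endpoints: -2, -1.6, -1.2, -0.8, -0.4.
r(-2) = 11, r(-1.6) = 9.4, r(-1.2) = 7.8, r(-0.8) = 6.2, r(-0.4) = 4.6.
Sum = Δt · [r(-2) + r(-1.6) + r(-1.2) + r(-0.8) + r(-0.4)].
Sum = 15.6.

15.6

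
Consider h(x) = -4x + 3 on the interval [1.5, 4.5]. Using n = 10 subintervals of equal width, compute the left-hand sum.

-25.2

Δx = (4.5 − 1.5)/10 = 0.3.
Left endpoints: 1.5, 1.8, 2.1, 2.4, 2.7, 3, 3.3, 3.6, 3.9, 4.2.
h(1.5) = -3, h(1.8) = -4.2, h(2.1) = -5.4, h(2.4) = -6.6, h(2.7) = -7.8, h(3) = -9, h(3.3) = -10.2, h(3.6) = -11.4, h(3.9) = -12.6, h(4.2) = -13.8.
Sum = Δx · [h(1.5) + h(1.8) + h(2.1) + ...].
Sum = -25.2.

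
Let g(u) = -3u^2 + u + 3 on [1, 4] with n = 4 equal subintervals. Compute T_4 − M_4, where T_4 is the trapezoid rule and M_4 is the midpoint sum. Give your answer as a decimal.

-1.265625

T_4 = -47.34375.
M_4 = -46.078125.
T_4 − M_4 = -1.265625.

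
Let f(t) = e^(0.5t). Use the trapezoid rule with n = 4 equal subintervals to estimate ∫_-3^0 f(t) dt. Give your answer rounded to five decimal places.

1.57191

Δt = (0 − (-3))/4 = 0.75.
f(-3) ≈ 0.22313, f(-2.25) ≈ 0.32465, f(-1.5) ≈ 0.47237, f(-0.75) ≈ 0.68729, f(0) ≈ 1.00000.
T_4 = (Δt/2)·[f(t_0) + 2f(t_1) + 2f(t_2) + 2f(t_3) + f(t_4)].
Sum ≈ 1.57191.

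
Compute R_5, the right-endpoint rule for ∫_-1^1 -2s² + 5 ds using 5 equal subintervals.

Δs = (1 − (-1))/5 = 0.4.
Right endpoints: -0.6, -0.2, 0.2, 0.6, 1.
f(-0.6) = 4.28, f(-0.2) = 4.92, f(0.2) = 4.92, f(0.6) = 4.28, f(1) = 3.
Sum = Δs · [f(-0.6) + f(-0.2) + f(0.2) + f(0.6) + f(1)].
Sum = 8.56.

8.56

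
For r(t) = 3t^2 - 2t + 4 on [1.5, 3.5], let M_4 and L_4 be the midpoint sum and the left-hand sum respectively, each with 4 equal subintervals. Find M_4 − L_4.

M_4 = 37.375.
L_4 = 31.25.
M_4 − L_4 = 6.125.

6.125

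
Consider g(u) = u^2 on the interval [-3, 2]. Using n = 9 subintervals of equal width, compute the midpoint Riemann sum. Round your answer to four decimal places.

Δu = (2 − (-3))/9 = 5/9.
Midpoints: -49/18, -13/6, -29/18, -19/18, -0.5, 1/18, 11/18, 7/6, 31/18.
g(-49/18) = 2401/324, g(-13/6) = 169/36, g(-29/18) = 841/324, g(-19/18) = 361/324, g(-0.5) = 0.25, g(1/18) = 1/324, g(11/18) = 121/324, g(7/6) = 49/36, g(31/18) = 961/324.
Sum = Δu · [g(-49/18) + g(-13/6) + g(-29/18) + ...].
Sum ≈ 11.5381.

11.5381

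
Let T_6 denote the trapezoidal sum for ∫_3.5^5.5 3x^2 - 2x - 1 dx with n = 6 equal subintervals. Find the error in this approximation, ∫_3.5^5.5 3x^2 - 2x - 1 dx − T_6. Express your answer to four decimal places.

-0.1111

Exact integral: ∫_3.5^5.5 f(x) dx = 103.5.
T_6 ≈ 103.611111.
Error ≈ 103.5 − 103.611111 ≈ -0.1111.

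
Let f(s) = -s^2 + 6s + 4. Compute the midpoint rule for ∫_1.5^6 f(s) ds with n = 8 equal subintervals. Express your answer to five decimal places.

48.49365

Δs = (6 − 1.5)/8 = 0.5625.
Midpoints: 1.78125, 2.34375, 2.90625, 3.46875, 4.03125, 4.59375, 5.15625, 5.71875.
f(1.78125) = 11791/1024, f(2.34375) = 12871/1024, f(2.90625) = 13303/1024, f(3.46875) = 13087/1024, f(4.03125) = 12223/1024, f(4.59375) = 10711/1024, f(5.15625) = 8551/1024, f(5.71875) = 5743/1024.
Sum = Δs · [f(1.78125) + f(2.34375) + f(2.90625) + ...].
Sum ≈ 48.49365.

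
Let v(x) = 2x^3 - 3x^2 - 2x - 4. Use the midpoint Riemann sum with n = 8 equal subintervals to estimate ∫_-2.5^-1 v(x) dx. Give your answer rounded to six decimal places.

Δx = (-1 − (-2.5))/8 = 0.1875.
Midpoints: -2.40625, -2.21875, -2.03125, -1.84375, -1.65625, -1.46875, -1.28125, -1.09375.
v(-2.40625) = -727813/16384, v(-2.21875) = -592711/16384, v(-2.03125) = -476401/16384, v(-1.84375) = -377587/16384, v(-1.65625) = -294973/16384, v(-1.46875) = -227263/16384, v(-1.28125) = -173161/16384, v(-1.09375) = -131371/16384.
Sum = Δx · [v(-2.40625) + v(-2.21875) + v(-2.03125) + ...].
Sum ≈ -34.346924.

-34.346924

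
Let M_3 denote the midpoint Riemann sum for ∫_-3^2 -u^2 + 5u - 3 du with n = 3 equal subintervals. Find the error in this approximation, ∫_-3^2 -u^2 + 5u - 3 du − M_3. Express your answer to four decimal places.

Exact integral: ∫_-3^2 f(u) du ≈ -39.166667.
M_3 ≈ -38.009259.
Error ≈ -39.166667 − (-38.009259) ≈ -1.1574.

-1.1574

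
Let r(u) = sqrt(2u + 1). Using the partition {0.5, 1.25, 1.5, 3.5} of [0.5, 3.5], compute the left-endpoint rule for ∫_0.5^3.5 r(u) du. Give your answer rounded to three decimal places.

Subinterval widths: 0.75, 0.25, 2.
Left endpoints: 0.5, 1.25, 1.5.
r(0.5) ≈ 1.414, r(1.25) ≈ 1.871, r(1.5) ≈ 2.000.
Sum = Σ Δu_i · r(u_i).
Sum ≈ 5.528.

5.528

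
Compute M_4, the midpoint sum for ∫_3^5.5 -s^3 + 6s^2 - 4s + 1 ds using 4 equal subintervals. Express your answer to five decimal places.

30.78369

Δs = (5.5 − 3)/4 = 0.625.
Midpoints: 3.3125, 3.9375, 4.5625, 5.1875.
f(3.3125) = 70611/4096, f(3.9375) = 70561/4096, f(4.5625) = 51911/4096, f(5.1875) = 8661/4096.
Sum = Δs · [f(3.3125) + f(3.9375) + f(4.5625) + f(5.1875)].
Sum ≈ 30.78369.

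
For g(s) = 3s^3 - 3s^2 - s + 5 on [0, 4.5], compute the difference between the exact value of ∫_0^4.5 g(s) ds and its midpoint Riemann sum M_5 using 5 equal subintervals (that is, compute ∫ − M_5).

Exact integral: ∫_0^4.5 g(s) ds = 228.796875.
M_5 = 223.5571875.
Error = 228.796875 − 223.5571875 = 5.2396875.

5.2396875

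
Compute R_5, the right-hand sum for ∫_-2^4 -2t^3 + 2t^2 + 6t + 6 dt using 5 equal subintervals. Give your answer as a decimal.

Δt = (4 − (-2))/5 = 1.2.
Right endpoints: -0.8, 0.4, 1.6, 2.8, 4.
f(-0.8) = 3.504, f(0.4) = 8.592, f(1.6) = 12.528, f(2.8) = -5.424, f(4) = -66.
Sum = Δt · [f(-0.8) + f(0.4) + f(1.6) + f(2.8) + f(4)].
Sum = -56.16.

-56.16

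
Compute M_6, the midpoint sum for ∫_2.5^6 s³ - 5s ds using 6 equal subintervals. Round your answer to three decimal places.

Δs = (6 − 2.5)/6 = 7/12.
Midpoints: 67/24, 3.375, 95/24, 109/24, 5.125, 137/24.
f(67/24) = 107803/13824, f(3.375) = 11043/512, f(95/24) = 583775/13824, f(109/24) = 981109/13824, f(5.125) = 55801/512, f(137/24) = 2176793/13824.
Sum = Δs · [f(67/24) + f(3.375) + f(95/24) + ...].
Sum ≈ 238.594.

238.594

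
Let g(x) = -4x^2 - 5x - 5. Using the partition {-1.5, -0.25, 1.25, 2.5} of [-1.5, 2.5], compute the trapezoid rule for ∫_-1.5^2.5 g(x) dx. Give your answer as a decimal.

Subinterval widths: 1.25, 1.5, 1.25.
g(-1.5) = -6.5, g(-0.25) = -4, g(1.25) = -17.5, g(2.5) = -42.5.
On each subinterval the trapezoid contributes (Δx_i/2)·[g(x_{i-1}) + g(x_i)].
Sum = -60.1875.

-60.1875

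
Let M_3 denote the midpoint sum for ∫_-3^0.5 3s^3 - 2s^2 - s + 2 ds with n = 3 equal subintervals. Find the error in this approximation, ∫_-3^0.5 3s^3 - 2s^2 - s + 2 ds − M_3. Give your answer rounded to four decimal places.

-5.2601

Exact integral: ∫_-3^0.5 f(s) ds ≈ -67.411458.
M_3 ≈ -62.151331.
Error ≈ -67.411458 − (-62.151331) ≈ -5.2601.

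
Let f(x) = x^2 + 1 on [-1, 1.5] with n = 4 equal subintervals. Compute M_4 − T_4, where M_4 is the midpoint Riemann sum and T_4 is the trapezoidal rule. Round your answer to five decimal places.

-0.24414

M_4 ≈ 3.8769531.
T_4 = 4.12109375.
M_4 − T_4 ≈ -0.24414.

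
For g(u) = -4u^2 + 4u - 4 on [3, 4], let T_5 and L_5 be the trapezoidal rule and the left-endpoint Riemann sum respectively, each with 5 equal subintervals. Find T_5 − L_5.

-2.4

T_5 = -39.36.
L_5 = -36.96.
T_5 − L_5 = -2.4.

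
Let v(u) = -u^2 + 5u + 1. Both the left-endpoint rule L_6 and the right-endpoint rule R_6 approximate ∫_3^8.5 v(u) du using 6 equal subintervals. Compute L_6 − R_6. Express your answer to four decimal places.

L_6 ≈ -16.468171.
R_6 ≈ -49.239005.
L_6 − R_6 ≈ 32.7708.

32.7708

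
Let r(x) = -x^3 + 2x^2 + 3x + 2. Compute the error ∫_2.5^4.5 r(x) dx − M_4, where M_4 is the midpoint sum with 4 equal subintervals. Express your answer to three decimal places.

-0.354

Exact integral: ∫_2.5^4.5 r(x) dx ≈ -17.41667.
M_4 = -17.0625.
Error ≈ -17.41667 − (-17.0625) ≈ -0.354.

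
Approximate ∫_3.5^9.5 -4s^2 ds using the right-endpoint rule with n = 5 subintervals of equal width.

-1278.96

Δs = (9.5 − 3.5)/5 = 1.2.
Right endpoints: 4.7, 5.9, 7.1, 8.3, 9.5.
f(4.7) = -88.36, f(5.9) = -139.24, f(7.1) = -201.64, f(8.3) = -275.56, f(9.5) = -361.
Sum = Δs · [f(4.7) + f(5.9) + f(7.1) + f(8.3) + f(9.5)].
Sum = -1278.96.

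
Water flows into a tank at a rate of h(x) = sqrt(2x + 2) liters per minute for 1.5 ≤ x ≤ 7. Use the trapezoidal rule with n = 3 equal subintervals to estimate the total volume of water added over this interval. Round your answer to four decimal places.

Δx = (7 − 1.5)/3 = 11/6.
h(1.5) ≈ 2.2361, h(10/3) ≈ 2.9439, h(31/6) ≈ 3.5119, h(7) ≈ 4.0000.
T_3 = (Δx/2)·[h(x_0) + 2h(x_1) + 2h(x_2) + h(x_3)].
Sum ≈ 17.5520.

17.5520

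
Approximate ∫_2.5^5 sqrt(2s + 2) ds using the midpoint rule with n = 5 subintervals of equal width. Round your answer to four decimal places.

Δs = (5 − 2.5)/5 = 0.5.
Midpoints: 2.75, 3.25, 3.75, 4.25, 4.75.
f(2.75) ≈ 2.7386, f(3.25) ≈ 2.9155, f(3.75) ≈ 3.0822, f(4.25) ≈ 3.2404, f(4.75) ≈ 3.3912.
Sum = Δs · [f(2.75) + f(3.25) + f(3.75) + f(4.25) + f(4.75)].
Sum ≈ 7.6839.

7.6839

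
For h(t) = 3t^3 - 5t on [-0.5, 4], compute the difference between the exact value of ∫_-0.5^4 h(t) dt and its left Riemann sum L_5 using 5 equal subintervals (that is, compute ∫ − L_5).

66.875625

Exact integral: ∫_-0.5^4 h(t) dt = 152.578125.
L_5 = 85.7025.
Error = 152.578125 − 85.7025 = 66.875625.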